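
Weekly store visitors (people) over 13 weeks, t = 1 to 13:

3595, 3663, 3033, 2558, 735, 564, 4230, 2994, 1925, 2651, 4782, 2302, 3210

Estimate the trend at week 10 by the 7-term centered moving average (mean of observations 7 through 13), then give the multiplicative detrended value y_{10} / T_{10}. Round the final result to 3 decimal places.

Trend T_10 = (4230 + 2994 + 1925 + 2651 + 4782 + 2302 + 3210) / 7 = 22094/7 = 3156.28571
Ratio to trend: 2651 / 3156.28571 = 0.840

0.840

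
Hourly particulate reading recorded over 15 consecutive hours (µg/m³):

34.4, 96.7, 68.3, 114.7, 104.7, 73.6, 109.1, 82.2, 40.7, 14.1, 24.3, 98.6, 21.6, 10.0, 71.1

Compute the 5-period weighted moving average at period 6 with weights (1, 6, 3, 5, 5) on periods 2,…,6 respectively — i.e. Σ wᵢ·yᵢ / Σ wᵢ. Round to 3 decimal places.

87.105

Weighted sum: 1·96.7 + 6·68.3 + 3·114.7 + 5·104.7 + 5·73.6 = 96.7 + 409.8 + 344.1 + 523.5 + 368.0 = 1742.1
Weight total: 1 + 6 + 3 + 5 + 5 = 20
WMA = 1742.1 / 20 = 87.105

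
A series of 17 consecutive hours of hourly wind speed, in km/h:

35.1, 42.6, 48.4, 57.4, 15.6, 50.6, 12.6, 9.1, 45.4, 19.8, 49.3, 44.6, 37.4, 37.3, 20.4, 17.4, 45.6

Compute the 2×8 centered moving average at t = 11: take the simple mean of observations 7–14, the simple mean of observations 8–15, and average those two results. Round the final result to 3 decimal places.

Sum over 7–14: 12.6 + 9.1 + 45.4 + 19.8 + 49.3 + 44.6 + 37.4 + 37.3 = 255.5
Sum over 8–15: 9.1 + 45.4 + 19.8 + 49.3 + 44.6 + 37.4 + 37.3 + 20.4 = 263.3
CMA at t=11 = (255.5 + 263.3) / (2·8) = 518.8 / 16 = 32.425

32.425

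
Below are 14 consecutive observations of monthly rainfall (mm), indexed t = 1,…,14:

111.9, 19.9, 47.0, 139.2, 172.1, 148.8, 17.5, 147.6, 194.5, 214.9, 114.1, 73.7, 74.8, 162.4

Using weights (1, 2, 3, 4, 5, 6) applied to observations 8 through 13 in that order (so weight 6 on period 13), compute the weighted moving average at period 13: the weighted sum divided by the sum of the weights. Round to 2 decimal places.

116.90

Weighted sum: 1·147.6 + 2·194.5 + 3·214.9 + 4·114.1 + 5·73.7 + 6·74.8 = 147.6 + 389.0 + 644.7 + 456.4 + 368.5 + 448.8 = 2455.0
Weight total: 1 + 2 + 3 + 4 + 5 + 6 = 21
WMA = 2455.0 / 21 = 116.90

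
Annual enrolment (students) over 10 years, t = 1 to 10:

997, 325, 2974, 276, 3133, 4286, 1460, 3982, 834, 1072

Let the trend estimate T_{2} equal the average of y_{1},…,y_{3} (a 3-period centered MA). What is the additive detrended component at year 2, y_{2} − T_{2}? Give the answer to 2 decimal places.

Trend T_2 = (997 + 325 + 2974) / 3 = 4296/3 = 1432.0000
Detrended value: 325 − 1432.0000 = -1107.00

-1107.00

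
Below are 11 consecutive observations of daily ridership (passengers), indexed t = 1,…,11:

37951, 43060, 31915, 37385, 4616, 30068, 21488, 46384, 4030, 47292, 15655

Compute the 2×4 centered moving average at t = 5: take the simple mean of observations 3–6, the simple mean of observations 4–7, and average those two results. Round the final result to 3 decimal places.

Sum over 3–6: 31915 + 37385 + 4616 + 30068 = 103984
Sum over 4–7: 37385 + 4616 + 30068 + 21488 = 93557
CMA at t=5 = (103984 + 93557) / (2·4) = 197541 / 8 = 24692.625

24692.625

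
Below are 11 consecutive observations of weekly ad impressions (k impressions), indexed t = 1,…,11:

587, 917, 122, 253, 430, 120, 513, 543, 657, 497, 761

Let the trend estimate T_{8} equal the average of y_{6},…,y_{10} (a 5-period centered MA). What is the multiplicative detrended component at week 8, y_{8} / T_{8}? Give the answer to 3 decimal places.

Trend T_8 = (120 + 513 + 543 + 657 + 497) / 5 = 2330/5 = 466.00000
Ratio to trend: 543 / 466.00000 = 1.165

1.165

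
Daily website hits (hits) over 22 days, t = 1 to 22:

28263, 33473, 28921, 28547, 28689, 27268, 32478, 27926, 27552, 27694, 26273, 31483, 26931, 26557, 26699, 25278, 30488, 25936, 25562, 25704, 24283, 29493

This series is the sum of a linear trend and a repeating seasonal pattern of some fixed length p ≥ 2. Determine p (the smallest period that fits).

5

First differences y_{t+1} − y_t: 5210, -4552, -374, 142, -1421, 5210, -4552, -374, 142, -1421, 5210, -4552, …
The difference pattern repeats every 5 terms and not for any smaller step, so p = 5.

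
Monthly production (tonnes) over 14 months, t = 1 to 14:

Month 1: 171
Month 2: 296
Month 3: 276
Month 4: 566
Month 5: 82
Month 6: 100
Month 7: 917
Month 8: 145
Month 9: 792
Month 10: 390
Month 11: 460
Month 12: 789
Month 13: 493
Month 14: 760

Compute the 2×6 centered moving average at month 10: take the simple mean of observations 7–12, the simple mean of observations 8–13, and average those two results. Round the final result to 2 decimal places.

Sum over 7–12: 917 + 145 + 792 + 390 + 460 + 789 = 3493
Sum over 8–13: 145 + 792 + 390 + 460 + 789 + 493 = 3069
CMA at t=10 = (3493 + 3069) / (2·6) = 6562 / 12 = 546.83

546.83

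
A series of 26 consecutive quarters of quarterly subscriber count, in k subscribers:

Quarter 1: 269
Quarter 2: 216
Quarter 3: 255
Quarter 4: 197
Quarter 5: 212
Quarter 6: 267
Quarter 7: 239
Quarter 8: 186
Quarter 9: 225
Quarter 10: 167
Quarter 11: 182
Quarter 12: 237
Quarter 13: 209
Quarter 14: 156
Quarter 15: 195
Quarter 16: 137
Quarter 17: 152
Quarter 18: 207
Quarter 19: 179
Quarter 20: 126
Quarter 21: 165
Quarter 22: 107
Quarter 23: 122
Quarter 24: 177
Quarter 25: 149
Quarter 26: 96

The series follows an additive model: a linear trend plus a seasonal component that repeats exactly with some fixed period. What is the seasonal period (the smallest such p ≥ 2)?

6

First differences y_{t+1} − y_t: -53, 39, -58, 15, 55, -28, -53, 39, -58, 15, 55, -28, -53, 39, …
The difference pattern repeats every 6 terms and not for any smaller step, so p = 6.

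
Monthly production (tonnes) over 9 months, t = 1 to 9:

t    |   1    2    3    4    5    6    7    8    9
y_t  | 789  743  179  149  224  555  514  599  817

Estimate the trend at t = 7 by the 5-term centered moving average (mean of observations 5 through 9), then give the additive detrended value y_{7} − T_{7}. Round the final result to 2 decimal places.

Trend T_7 = (224 + 555 + 514 + 599 + 817) / 5 = 2709/5 = 541.8000
Detrended value: 514 − 541.8000 = -27.80

-27.80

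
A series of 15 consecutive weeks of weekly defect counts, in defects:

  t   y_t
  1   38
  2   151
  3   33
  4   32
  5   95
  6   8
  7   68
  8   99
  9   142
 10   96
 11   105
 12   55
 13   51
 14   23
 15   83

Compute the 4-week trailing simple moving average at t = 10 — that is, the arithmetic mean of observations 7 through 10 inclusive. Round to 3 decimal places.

Sum of periods 7–10: 68 + 99 + 142 + 96 = 405
Divide by 4: 405 / 4 = 101.250

101.250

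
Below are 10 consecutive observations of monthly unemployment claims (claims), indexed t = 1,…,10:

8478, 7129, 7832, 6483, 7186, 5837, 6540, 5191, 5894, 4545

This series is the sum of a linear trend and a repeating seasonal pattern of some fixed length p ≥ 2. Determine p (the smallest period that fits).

2

First differences y_{t+1} − y_t: -1349, 703, -1349, 703, -1349, 703, …
The difference pattern repeats every 2 terms and not for any smaller step, so p = 2.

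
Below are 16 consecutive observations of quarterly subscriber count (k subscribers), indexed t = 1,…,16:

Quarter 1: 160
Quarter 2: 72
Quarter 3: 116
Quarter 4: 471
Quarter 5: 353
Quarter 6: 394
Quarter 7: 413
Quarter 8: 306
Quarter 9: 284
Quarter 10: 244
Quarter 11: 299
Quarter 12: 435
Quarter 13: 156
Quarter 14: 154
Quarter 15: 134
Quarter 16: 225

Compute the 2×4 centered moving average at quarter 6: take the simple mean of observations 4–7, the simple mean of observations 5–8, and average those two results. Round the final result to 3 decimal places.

Sum over 4–7: 471 + 353 + 394 + 413 = 1631
Sum over 5–8: 353 + 394 + 413 + 306 = 1466
CMA at t=6 = (1631 + 1466) / (2·4) = 3097 / 8 = 387.125

387.125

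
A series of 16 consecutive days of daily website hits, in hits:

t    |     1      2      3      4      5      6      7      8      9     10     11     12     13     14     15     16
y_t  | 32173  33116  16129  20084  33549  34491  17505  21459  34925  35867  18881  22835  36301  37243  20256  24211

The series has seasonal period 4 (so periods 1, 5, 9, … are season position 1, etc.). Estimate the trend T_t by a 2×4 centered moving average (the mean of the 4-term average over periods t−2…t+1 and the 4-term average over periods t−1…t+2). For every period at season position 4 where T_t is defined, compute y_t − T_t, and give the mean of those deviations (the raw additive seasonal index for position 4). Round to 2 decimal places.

-5807.79

Season position 4 occurs at t = 4, 8, 12 (where T_t is defined).
t=4: T_4 = 25891.3750; y_4 − T_4 = 20084 − 25891.3750 = -5807.3750
t=8: T_8 = 27267.0000; y_8 − T_8 = 21459 − 27267.0000 = -5808.0000
t=12: T_12 = 28643.0000; y_12 − T_12 = 22835 − 28643.0000 = -5808.0000
Mean deviation: (-5807.3750 + -5808.0000 + -5808.0000) / 3 = -5807.79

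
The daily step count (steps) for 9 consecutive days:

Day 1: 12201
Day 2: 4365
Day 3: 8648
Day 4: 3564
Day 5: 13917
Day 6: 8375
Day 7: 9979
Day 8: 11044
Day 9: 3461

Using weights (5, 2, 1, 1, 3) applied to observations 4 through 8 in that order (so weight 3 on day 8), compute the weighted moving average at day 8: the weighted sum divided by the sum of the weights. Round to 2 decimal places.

8095.00

Weighted sum: 5·3564 + 2·13917 + 1·8375 + 1·9979 + 3·11044 = 17820 + 27834 + 8375 + 9979 + 33132 = 97140
Weight total: 5 + 2 + 1 + 1 + 3 = 12
WMA = 97140 / 12 = 8095.00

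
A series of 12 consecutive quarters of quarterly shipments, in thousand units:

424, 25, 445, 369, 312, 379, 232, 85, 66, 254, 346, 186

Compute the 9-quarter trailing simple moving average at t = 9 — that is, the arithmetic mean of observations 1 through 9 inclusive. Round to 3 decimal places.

Sum of periods 1–9: 424 + 25 + 445 + 369 + 312 + 379 + 232 + 85 + 66 = 2337
Divide by 9: 2337 / 9 = 259.667

259.667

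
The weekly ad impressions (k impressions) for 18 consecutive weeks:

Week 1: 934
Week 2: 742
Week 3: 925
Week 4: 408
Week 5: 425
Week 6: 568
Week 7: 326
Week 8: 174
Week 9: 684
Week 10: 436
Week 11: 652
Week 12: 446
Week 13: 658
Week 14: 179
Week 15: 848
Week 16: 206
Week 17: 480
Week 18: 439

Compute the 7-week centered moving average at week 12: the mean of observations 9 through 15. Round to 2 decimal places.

557.57

Sum of periods 9–15: 684 + 436 + 652 + 446 + 658 + 179 + 848 = 3903
Divide by 7: 3903 / 7 = 557.57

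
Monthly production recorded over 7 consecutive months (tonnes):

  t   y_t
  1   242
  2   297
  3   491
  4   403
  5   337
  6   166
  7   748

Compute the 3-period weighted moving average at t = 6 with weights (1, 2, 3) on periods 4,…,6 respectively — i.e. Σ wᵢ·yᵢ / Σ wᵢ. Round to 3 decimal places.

262.500

Weighted sum: 1·403 + 2·337 + 3·166 = 403 + 674 + 498 = 1575
Weight total: 1 + 2 + 3 = 6
WMA = 1575 / 6 = 262.500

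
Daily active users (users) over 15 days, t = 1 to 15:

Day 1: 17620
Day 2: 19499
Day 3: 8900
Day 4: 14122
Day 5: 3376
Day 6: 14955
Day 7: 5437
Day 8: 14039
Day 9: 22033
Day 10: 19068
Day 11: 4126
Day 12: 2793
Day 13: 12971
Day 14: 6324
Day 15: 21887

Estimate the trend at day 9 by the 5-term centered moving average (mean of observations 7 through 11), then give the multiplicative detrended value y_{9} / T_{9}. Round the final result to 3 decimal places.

Trend T_9 = (5437 + 14039 + 22033 + 19068 + 4126) / 5 = 64703/5 = 12940.60000
Ratio to trend: 22033 / 12940.60000 = 1.703

1.703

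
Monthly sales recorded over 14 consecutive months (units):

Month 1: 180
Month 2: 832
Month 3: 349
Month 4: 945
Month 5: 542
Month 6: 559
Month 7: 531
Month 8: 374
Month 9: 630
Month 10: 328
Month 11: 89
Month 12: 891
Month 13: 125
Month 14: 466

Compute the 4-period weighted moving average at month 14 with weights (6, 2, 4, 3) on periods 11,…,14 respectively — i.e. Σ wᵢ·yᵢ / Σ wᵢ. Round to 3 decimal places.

Weighted sum: 6·89 + 2·891 + 4·125 + 3·466 = 534 + 1782 + 500 + 1398 = 4214
Weight total: 6 + 2 + 4 + 3 = 15
WMA = 4214 / 15 = 280.933

280.933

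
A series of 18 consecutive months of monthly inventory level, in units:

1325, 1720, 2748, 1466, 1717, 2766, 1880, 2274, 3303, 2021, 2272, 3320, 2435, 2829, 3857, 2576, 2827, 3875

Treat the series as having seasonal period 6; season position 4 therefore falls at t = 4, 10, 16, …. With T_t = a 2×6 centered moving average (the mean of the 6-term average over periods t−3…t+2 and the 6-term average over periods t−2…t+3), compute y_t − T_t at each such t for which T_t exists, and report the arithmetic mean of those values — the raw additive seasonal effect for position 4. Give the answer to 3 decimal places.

-537.083

Season position 4 occurs at t = 4, 10 (where T_t is defined).
t=4: T_4 = 2003.25000; y_4 − T_4 = 1466 − 2003.25000 = -537.25000
t=10: T_10 = 2557.91667; y_10 − T_10 = 2021 − 2557.91667 = -536.91667
Mean deviation: (-537.25000 + -536.91667) / 2 = -537.083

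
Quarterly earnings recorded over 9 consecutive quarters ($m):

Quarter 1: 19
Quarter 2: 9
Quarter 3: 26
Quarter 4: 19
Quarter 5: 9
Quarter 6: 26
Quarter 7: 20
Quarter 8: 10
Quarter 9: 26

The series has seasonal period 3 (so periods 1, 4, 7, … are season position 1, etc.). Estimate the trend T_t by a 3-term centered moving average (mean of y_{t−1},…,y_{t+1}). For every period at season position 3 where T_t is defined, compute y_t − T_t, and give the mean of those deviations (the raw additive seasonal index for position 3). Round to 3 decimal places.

Season position 3 occurs at t = 3, 6 (where T_t is defined).
t=3: T_3 = 18.00000; y_3 − T_3 = 26 − 18.00000 = 8.00000
t=6: T_6 = 18.33333; y_6 − T_6 = 26 − 18.33333 = 7.66667
Mean deviation: (8.00000 + 7.66667) / 2 = 7.833

7.833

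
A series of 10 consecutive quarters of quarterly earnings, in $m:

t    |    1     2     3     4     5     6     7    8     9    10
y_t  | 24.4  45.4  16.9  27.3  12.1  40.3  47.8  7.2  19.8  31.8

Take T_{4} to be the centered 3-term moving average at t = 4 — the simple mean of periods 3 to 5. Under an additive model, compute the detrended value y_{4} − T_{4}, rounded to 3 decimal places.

8.533

Trend T_4 = (16.9 + 27.3 + 12.1) / 3 = 56.3/3 = 18.76667
Detrended value: 27.3 − 18.76667 = 8.533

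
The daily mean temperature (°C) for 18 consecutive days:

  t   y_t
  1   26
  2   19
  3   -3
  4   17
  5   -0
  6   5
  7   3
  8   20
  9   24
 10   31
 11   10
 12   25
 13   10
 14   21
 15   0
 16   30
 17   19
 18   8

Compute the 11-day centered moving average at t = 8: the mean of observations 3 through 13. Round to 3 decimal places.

Sum of periods 3–13: (-3) + 17 + (-0) + 5 + 3 + 20 + 24 + 31 + 10 + 25 + 10 = 142
Divide by 11: 142 / 11 = 12.909

12.909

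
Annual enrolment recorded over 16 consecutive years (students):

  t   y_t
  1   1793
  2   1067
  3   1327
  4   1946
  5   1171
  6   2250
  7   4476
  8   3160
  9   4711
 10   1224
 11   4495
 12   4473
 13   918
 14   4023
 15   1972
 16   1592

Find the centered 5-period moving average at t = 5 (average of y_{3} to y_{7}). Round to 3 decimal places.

2234.000

Sum of periods 3–7: 1327 + 1946 + 1171 + 2250 + 4476 = 11170
Divide by 5: 11170 / 5 = 2234.000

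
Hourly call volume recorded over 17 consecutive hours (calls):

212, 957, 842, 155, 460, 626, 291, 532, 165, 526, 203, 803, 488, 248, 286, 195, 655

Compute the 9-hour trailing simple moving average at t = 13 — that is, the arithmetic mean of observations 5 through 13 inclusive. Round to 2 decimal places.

454.89

Sum of periods 5–13: 460 + 626 + 291 + 532 + 165 + 526 + 203 + 803 + 488 = 4094
Divide by 9: 4094 / 9 = 454.89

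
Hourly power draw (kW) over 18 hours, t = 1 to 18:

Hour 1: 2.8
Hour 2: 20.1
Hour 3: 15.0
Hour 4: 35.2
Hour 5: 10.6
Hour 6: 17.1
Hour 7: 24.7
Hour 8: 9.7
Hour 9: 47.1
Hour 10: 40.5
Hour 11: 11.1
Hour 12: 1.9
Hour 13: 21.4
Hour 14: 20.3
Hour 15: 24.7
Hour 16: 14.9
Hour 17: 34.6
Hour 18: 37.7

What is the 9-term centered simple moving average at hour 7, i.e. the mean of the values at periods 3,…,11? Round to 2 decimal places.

Sum of periods 3–11: 15.0 + 35.2 + 10.6 + 17.1 + 24.7 + 9.7 + 47.1 + 40.5 + 11.1 = 211.0
Divide by 9: 211.0 / 9 = 23.44

23.44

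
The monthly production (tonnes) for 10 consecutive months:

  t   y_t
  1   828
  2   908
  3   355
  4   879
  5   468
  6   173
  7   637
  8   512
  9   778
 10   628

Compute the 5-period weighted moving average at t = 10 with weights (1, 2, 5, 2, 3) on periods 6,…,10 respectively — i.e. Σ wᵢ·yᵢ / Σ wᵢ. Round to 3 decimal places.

572.846

Weighted sum: 1·173 + 2·637 + 5·512 + 2·778 + 3·628 = 173 + 1274 + 2560 + 1556 + 1884 = 7447
Weight total: 1 + 2 + 5 + 2 + 3 = 13
WMA = 7447 / 13 = 572.846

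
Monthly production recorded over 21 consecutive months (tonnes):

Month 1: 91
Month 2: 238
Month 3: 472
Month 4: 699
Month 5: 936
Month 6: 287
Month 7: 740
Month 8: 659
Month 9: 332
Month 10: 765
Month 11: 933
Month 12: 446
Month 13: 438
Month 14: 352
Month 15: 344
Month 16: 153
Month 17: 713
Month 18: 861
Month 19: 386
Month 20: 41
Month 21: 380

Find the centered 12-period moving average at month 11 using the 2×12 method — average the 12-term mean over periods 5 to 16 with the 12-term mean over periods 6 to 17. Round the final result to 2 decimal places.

522.79

Sum over 5–16: 936 + 287 + 740 + 659 + 332 + 765 + 933 + 446 + 438 + 352 + 344 + 153 = 6385
Sum over 6–17: 287 + 740 + 659 + 332 + 765 + 933 + 446 + 438 + 352 + 344 + 153 + 713 = 6162
CMA at t=11 = (6385 + 6162) / (2·12) = 12547 / 24 = 522.79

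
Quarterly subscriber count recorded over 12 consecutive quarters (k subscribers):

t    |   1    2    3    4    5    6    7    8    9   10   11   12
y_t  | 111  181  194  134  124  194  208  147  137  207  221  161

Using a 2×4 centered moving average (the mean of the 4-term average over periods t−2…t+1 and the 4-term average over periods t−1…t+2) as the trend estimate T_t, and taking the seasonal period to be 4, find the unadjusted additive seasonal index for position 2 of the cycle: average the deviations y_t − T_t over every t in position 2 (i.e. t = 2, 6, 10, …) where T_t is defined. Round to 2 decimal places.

Season position 2 occurs at t = 6, 10 (where T_t is defined).
t=6: T_6 = 166.6250; y_6 − T_6 = 194 − 166.6250 = 27.3750
t=10: T_10 = 179.7500; y_10 − T_10 = 207 − 179.7500 = 27.2500
Mean deviation: (27.3750 + 27.2500) / 2 = 27.31

27.31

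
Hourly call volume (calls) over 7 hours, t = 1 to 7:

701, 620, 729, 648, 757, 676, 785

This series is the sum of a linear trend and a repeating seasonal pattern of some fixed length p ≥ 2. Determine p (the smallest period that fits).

2

First differences y_{t+1} − y_t: -81, 109, -81, 109, -81, 109, …
The difference pattern repeats every 2 terms and not for any smaller step, so p = 2.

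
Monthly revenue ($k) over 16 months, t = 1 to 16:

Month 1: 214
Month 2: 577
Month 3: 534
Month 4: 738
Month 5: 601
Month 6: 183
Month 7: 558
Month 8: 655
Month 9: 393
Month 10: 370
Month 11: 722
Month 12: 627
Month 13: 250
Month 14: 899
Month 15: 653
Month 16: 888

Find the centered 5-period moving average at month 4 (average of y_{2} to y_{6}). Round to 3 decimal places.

Sum of periods 2–6: 577 + 534 + 738 + 601 + 183 = 2633
Divide by 5: 2633 / 5 = 526.600

526.600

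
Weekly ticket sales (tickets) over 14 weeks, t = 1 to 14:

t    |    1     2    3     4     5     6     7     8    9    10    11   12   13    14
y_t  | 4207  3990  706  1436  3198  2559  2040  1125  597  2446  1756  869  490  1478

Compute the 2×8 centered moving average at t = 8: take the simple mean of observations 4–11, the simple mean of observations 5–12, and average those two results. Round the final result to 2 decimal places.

1859.19

Sum over 4–11: 1436 + 3198 + 2559 + 2040 + 1125 + 597 + 2446 + 1756 = 15157
Sum over 5–12: 3198 + 2559 + 2040 + 1125 + 597 + 2446 + 1756 + 869 = 14590
CMA at t=8 = (15157 + 14590) / (2·8) = 29747 / 16 = 1859.19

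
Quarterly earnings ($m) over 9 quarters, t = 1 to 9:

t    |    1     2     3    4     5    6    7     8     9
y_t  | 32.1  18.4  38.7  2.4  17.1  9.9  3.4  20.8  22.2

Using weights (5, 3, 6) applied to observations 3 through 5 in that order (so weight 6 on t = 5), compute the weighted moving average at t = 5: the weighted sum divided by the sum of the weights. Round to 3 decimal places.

Weighted sum: 5·38.7 + 3·2.4 + 6·17.1 = 193.5 + 7.2 + 102.6 = 303.3
Weight total: 5 + 3 + 6 = 14
WMA = 303.3 / 14 = 21.664

21.664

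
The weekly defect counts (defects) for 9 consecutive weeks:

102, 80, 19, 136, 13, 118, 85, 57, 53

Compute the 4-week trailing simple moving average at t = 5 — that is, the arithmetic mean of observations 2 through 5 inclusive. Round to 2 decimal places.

62.00

Sum of periods 2–5: 80 + 19 + 136 + 13 = 248
Divide by 4: 248 / 4 = 62.00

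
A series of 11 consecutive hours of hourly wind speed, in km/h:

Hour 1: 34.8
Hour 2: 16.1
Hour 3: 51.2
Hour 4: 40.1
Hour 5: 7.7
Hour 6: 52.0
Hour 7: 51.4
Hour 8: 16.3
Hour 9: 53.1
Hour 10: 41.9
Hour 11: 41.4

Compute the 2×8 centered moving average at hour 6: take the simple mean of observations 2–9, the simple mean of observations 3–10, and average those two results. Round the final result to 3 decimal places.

37.600

Sum over 2–9: 16.1 + 51.2 + 40.1 + 7.7 + 52.0 + 51.4 + 16.3 + 53.1 = 287.9
Sum over 3–10: 51.2 + 40.1 + 7.7 + 52.0 + 51.4 + 16.3 + 53.1 + 41.9 = 313.7
CMA at t=6 = (287.9 + 313.7) / (2·8) = 601.6 / 16 = 37.600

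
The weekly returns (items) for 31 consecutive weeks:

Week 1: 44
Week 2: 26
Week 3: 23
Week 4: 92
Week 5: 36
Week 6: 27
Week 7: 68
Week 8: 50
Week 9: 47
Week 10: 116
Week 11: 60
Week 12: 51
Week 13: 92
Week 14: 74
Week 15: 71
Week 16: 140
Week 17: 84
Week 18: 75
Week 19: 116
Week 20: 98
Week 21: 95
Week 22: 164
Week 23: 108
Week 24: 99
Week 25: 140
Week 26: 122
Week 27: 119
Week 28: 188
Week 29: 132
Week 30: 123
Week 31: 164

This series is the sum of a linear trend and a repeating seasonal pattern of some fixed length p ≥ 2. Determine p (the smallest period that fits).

First differences y_{t+1} − y_t: -18, -3, 69, -56, -9, 41, -18, -3, 69, -56, -9, 41, -18, -3, …
The difference pattern repeats every 6 terms and not for any smaller step, so p = 6.

6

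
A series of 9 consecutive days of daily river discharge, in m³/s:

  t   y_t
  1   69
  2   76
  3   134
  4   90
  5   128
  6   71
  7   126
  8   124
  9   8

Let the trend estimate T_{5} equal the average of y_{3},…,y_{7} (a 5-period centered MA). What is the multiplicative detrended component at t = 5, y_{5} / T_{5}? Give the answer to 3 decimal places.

1.166

Trend T_5 = (134 + 90 + 128 + 71 + 126) / 5 = 549/5 = 109.80000
Ratio to trend: 128 / 109.80000 = 1.166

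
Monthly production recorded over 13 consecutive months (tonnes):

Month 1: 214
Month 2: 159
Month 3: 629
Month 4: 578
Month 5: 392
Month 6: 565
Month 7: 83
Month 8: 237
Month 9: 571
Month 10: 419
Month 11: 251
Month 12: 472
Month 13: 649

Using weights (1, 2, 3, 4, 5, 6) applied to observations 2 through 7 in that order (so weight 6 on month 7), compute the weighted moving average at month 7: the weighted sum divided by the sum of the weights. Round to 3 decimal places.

Weighted sum: 1·159 + 2·629 + 3·578 + 4·392 + 5·565 + 6·83 = 159 + 1258 + 1734 + 1568 + 2825 + 498 = 8042
Weight total: 1 + 2 + 3 + 4 + 5 + 6 = 21
WMA = 8042 / 21 = 382.952

382.952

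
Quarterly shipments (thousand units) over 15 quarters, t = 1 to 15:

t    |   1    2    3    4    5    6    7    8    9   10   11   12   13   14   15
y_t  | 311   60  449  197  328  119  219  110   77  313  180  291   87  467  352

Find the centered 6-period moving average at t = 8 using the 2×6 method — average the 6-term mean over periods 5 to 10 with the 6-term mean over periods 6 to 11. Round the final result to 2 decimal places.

182.00

Sum over 5–10: 328 + 119 + 219 + 110 + 77 + 313 = 1166
Sum over 6–11: 119 + 219 + 110 + 77 + 313 + 180 = 1018
CMA at t=8 = (1166 + 1018) / (2·6) = 2184 / 12 = 182.00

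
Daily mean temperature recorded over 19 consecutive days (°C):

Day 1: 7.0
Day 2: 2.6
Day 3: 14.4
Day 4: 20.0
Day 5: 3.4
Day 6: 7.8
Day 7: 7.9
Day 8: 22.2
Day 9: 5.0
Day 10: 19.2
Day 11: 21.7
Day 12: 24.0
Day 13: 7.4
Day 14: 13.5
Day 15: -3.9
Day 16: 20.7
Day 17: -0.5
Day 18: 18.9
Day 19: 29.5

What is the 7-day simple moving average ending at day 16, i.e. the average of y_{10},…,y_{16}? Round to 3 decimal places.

14.657

Sum of periods 10–16: 19.2 + 21.7 + 24.0 + 7.4 + 13.5 + (-3.9) + 20.7 = 102.6
Divide by 7: 102.6 / 7 = 14.657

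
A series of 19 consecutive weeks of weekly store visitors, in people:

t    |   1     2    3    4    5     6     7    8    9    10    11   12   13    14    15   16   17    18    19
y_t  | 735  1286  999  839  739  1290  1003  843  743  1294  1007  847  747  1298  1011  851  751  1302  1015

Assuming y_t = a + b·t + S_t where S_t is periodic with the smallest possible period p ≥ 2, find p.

First differences y_{t+1} − y_t: 551, -287, -160, -100, 551, -287, -160, -100, 551, -287, …
The difference pattern repeats every 4 terms and not for any smaller step, so p = 4.

4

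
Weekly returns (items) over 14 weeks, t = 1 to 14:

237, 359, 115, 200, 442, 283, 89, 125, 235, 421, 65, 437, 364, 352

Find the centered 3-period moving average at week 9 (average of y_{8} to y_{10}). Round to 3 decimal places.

Sum of periods 8–10: 125 + 235 + 421 = 781
Divide by 3: 781 / 3 = 260.333

260.333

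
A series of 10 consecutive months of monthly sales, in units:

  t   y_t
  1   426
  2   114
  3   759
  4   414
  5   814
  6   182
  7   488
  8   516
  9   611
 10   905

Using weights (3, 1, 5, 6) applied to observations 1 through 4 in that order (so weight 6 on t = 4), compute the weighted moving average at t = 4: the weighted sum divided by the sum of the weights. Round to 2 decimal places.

511.40

Weighted sum: 3·426 + 1·114 + 5·759 + 6·414 = 1278 + 114 + 3795 + 2484 = 7671
Weight total: 3 + 1 + 5 + 6 = 15
WMA = 7671 / 15 = 511.40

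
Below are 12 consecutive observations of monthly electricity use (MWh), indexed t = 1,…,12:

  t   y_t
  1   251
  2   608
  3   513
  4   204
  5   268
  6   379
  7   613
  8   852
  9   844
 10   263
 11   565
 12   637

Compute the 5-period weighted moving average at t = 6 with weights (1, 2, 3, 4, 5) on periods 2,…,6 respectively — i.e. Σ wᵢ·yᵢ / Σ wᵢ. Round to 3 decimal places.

347.533

Weighted sum: 1·608 + 2·513 + 3·204 + 4·268 + 5·379 = 608 + 1026 + 612 + 1072 + 1895 = 5213
Weight total: 1 + 2 + 3 + 4 + 5 = 15
WMA = 5213 / 15 = 347.533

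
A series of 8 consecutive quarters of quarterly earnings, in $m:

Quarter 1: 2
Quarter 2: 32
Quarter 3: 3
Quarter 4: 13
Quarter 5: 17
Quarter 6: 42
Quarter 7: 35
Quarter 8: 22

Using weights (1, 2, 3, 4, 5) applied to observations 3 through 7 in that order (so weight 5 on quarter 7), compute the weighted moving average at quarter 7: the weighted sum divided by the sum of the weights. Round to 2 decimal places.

Weighted sum: 1·3 + 2·13 + 3·17 + 4·42 + 5·35 = 3 + 26 + 51 + 168 + 175 = 423
Weight total: 1 + 2 + 3 + 4 + 5 = 15
WMA = 423 / 15 = 28.20

28.20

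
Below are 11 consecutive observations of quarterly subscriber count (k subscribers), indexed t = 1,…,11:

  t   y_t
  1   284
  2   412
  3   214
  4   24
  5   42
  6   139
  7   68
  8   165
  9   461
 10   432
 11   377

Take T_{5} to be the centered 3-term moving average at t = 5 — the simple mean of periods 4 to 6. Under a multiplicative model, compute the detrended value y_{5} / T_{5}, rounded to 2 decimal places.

Trend T_5 = (24 + 42 + 139) / 3 = 205/3 = 68.3333
Ratio to trend: 42 / 68.3333 = 0.61

0.61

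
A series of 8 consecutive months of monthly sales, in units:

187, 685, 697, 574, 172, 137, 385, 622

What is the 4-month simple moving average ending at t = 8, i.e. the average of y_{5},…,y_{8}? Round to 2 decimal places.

Sum of periods 5–8: 172 + 137 + 385 + 622 = 1316
Divide by 4: 1316 / 4 = 329.00

329.00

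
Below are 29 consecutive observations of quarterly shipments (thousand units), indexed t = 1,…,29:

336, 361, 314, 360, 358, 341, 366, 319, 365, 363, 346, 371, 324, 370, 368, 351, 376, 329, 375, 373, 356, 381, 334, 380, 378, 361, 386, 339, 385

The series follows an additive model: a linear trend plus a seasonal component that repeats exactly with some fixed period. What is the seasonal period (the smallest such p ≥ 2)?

5

First differences y_{t+1} − y_t: 25, -47, 46, -2, -17, 25, -47, 46, -2, -17, 25, -47, …
The difference pattern repeats every 5 terms and not for any smaller step, so p = 5.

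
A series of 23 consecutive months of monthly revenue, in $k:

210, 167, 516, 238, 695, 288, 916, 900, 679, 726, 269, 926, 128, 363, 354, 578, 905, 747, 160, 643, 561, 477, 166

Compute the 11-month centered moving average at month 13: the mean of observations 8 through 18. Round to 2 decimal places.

Sum of periods 8–18: 900 + 679 + 726 + 269 + 926 + 128 + 363 + 354 + 578 + 905 + 747 = 6575
Divide by 11: 6575 / 11 = 597.73

597.73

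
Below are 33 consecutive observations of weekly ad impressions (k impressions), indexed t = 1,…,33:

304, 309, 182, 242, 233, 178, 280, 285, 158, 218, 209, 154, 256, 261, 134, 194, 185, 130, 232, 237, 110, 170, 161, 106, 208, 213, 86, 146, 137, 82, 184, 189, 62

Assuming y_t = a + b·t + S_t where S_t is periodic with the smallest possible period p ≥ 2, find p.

First differences y_{t+1} − y_t: 5, -127, 60, -9, -55, 102, 5, -127, 60, -9, -55, 102, 5, -127, …
The difference pattern repeats every 6 terms and not for any smaller step, so p = 6.

6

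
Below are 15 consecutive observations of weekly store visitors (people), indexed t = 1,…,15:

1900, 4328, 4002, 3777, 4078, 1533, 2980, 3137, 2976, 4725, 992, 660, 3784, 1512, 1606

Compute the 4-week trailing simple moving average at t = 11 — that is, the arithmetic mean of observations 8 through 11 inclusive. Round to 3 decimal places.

Sum of periods 8–11: 3137 + 2976 + 4725 + 992 = 11830
Divide by 4: 11830 / 4 = 2957.500

2957.500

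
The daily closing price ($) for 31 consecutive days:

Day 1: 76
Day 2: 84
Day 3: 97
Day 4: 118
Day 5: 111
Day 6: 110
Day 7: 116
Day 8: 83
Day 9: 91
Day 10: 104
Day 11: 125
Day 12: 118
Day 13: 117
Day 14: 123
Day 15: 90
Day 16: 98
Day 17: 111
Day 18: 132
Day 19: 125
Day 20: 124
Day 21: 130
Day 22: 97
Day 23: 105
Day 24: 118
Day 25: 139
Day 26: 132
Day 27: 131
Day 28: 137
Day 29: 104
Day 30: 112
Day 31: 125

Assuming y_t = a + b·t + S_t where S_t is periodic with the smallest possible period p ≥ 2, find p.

7

First differences y_{t+1} − y_t: 8, 13, 21, -7, -1, 6, -33, 8, 13, 21, -7, -1, 6, -33, 8, 13, …
The difference pattern repeats every 7 terms and not for any smaller step, so p = 7.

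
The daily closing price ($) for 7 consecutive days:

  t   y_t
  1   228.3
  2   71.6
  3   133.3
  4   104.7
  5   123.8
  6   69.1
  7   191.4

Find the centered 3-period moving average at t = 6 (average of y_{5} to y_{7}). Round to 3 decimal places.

128.100

Sum of periods 5–7: 123.8 + 69.1 + 191.4 = 384.3
Divide by 3: 384.3 / 3 = 128.100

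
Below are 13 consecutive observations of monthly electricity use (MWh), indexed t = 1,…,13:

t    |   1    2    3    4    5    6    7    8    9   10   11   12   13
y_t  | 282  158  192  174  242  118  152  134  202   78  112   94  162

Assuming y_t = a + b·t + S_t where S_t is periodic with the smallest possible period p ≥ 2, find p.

First differences y_{t+1} − y_t: -124, 34, -18, 68, -124, 34, -18, 68, -124, 34, …
The difference pattern repeats every 4 terms and not for any smaller step, so p = 4.

4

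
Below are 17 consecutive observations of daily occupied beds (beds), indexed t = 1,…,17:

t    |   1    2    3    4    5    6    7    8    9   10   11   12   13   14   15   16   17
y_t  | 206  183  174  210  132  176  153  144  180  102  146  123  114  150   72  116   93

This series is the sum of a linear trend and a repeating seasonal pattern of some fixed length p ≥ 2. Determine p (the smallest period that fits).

First differences y_{t+1} − y_t: -23, -9, 36, -78, 44, -23, -9, 36, -78, 44, -23, -9, …
The difference pattern repeats every 5 terms and not for any smaller step, so p = 5.

5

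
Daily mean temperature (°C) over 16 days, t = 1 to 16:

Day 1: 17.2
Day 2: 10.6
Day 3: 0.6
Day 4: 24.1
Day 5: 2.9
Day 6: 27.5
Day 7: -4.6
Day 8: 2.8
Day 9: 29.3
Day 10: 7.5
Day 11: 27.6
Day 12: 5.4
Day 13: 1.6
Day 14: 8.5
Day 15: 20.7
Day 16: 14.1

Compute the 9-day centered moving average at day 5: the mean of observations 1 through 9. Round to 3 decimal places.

Sum of periods 1–9: 17.2 + 10.6 + 0.6 + 24.1 + 2.9 + 27.5 + (-4.6) + 2.8 + 29.3 = 110.4
Divide by 9: 110.4 / 9 = 12.267

12.267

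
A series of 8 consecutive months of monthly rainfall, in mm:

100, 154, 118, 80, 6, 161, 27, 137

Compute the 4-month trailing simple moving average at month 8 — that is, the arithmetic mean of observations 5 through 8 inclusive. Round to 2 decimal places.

82.75

Sum of periods 5–8: 6 + 161 + 27 + 137 = 331
Divide by 4: 331 / 4 = 82.75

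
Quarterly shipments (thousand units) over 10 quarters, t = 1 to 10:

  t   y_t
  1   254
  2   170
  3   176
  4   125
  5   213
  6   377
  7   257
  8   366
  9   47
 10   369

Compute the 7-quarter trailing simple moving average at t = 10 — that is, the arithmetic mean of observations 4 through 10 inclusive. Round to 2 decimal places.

250.57

Sum of periods 4–10: 125 + 213 + 377 + 257 + 366 + 47 + 369 = 1754
Divide by 7: 1754 / 7 = 250.57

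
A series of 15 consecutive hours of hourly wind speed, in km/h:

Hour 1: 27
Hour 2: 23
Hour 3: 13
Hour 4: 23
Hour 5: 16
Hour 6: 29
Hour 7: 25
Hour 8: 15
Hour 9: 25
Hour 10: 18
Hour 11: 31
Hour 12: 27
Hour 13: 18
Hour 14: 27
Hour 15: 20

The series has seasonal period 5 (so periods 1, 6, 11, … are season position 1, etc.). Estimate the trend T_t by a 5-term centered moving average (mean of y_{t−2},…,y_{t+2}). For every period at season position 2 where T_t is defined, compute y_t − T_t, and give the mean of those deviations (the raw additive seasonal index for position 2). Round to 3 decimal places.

Season position 2 occurs at t = 7, 12 (where T_t is defined).
t=7: T_7 = 22.00000; y_7 − T_7 = 25 − 22.00000 = 3.00000
t=12: T_12 = 24.20000; y_12 − T_12 = 27 − 24.20000 = 2.80000
Mean deviation: (3.00000 + 2.80000) / 2 = 2.900

2.900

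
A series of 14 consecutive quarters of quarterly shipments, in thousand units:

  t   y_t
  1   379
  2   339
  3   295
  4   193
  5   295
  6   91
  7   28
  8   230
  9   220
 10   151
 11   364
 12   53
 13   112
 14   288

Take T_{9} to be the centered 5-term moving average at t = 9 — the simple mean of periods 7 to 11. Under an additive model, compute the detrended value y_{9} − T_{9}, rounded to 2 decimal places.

Trend T_9 = (28 + 230 + 220 + 151 + 364) / 5 = 993/5 = 198.6000
Detrended value: 220 − 198.6000 = 21.40

21.40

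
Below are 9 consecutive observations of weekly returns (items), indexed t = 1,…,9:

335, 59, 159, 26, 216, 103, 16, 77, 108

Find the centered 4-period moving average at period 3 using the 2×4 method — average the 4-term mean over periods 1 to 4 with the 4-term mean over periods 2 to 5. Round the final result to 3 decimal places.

129.875

Sum over 1–4: 335 + 59 + 159 + 26 = 579
Sum over 2–5: 59 + 159 + 26 + 216 = 460
CMA at t=3 = (579 + 460) / (2·4) = 1039 / 8 = 129.875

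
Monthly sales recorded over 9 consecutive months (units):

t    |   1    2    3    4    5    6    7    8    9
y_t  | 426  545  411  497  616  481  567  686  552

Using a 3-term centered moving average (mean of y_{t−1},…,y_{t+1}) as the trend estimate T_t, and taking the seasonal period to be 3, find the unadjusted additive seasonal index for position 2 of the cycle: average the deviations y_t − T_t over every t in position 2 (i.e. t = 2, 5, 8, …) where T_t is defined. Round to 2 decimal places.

Season position 2 occurs at t = 2, 5, 8 (where T_t is defined).
t=2: T_2 = 460.6667; y_2 − T_2 = 545 − 460.6667 = 84.3333
t=5: T_5 = 531.3333; y_5 − T_5 = 616 − 531.3333 = 84.6667
t=8: T_8 = 601.6667; y_8 − T_8 = 686 − 601.6667 = 84.3333
Mean deviation: (84.3333 + 84.6667 + 84.3333) / 3 = 84.44

84.44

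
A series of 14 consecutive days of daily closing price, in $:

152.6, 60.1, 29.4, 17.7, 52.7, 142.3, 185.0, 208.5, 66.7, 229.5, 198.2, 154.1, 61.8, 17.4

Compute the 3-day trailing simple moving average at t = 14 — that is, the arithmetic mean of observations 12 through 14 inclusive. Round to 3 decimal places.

Sum of periods 12–14: 154.1 + 61.8 + 17.4 = 233.3
Divide by 3: 233.3 / 3 = 77.767

77.767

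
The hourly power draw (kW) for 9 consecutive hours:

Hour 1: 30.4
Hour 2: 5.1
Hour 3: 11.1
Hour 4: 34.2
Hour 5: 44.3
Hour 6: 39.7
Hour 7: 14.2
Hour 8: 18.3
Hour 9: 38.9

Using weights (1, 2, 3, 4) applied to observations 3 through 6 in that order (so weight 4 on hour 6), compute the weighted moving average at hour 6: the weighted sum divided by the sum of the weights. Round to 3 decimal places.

Weighted sum: 1·11.1 + 2·34.2 + 3·44.3 + 4·39.7 = 11.1 + 68.4 + 132.9 + 158.8 = 371.2
Weight total: 1 + 2 + 3 + 4 = 10
WMA = 371.2 / 10 = 37.120

37.120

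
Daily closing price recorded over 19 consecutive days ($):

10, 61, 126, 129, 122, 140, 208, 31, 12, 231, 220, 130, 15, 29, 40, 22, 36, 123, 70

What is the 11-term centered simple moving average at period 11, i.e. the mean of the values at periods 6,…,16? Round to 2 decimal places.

98.00

Sum of periods 6–16: 140 + 208 + 31 + 12 + 231 + 220 + 130 + 15 + 29 + 40 + 22 = 1078
Divide by 11: 1078 / 11 = 98.00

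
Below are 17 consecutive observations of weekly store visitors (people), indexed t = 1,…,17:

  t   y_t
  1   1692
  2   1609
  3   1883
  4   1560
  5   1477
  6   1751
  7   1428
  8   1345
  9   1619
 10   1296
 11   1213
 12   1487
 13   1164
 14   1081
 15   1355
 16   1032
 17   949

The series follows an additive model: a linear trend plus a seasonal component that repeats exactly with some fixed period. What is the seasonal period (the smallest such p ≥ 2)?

3

First differences y_{t+1} − y_t: -83, 274, -323, -83, 274, -323, -83, 274, …
The difference pattern repeats every 3 terms and not for any smaller step, so p = 3.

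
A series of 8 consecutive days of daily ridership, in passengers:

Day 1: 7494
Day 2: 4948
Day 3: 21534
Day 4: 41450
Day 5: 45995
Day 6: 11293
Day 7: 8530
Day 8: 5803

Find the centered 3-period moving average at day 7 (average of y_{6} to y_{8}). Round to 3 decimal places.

Sum of periods 6–8: 11293 + 8530 + 5803 = 25626
Divide by 3: 25626 / 3 = 8542.000

8542.000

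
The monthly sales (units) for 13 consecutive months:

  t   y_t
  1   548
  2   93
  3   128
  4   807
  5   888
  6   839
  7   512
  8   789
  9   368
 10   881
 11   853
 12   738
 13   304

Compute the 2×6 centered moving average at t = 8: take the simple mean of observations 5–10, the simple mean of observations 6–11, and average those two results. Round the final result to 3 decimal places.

709.917

Sum over 5–10: 888 + 839 + 512 + 789 + 368 + 881 = 4277
Sum over 6–11: 839 + 512 + 789 + 368 + 881 + 853 = 4242
CMA at t=8 = (4277 + 4242) / (2·6) = 8519 / 12 = 709.917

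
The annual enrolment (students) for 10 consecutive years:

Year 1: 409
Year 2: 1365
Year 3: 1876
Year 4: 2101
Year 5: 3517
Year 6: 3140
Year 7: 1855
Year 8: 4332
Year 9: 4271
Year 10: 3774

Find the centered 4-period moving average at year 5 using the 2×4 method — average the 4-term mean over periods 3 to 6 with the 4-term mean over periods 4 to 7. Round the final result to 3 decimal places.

2655.875

Sum over 3–6: 1876 + 2101 + 3517 + 3140 = 10634
Sum over 4–7: 2101 + 3517 + 3140 + 1855 = 10613
CMA at t=5 = (10634 + 10613) / (2·4) = 21247 / 8 = 2655.875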